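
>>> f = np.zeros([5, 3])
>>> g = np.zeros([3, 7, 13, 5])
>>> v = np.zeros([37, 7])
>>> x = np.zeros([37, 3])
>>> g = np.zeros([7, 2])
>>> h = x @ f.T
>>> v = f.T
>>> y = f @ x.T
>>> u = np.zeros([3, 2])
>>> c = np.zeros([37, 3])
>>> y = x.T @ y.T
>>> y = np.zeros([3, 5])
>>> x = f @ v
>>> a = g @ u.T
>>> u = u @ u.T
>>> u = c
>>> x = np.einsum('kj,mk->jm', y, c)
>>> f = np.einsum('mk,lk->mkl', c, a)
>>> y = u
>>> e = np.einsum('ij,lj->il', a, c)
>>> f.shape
(37, 3, 7)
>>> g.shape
(7, 2)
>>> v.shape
(3, 5)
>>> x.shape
(5, 37)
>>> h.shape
(37, 5)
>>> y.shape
(37, 3)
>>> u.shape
(37, 3)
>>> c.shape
(37, 3)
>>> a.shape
(7, 3)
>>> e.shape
(7, 37)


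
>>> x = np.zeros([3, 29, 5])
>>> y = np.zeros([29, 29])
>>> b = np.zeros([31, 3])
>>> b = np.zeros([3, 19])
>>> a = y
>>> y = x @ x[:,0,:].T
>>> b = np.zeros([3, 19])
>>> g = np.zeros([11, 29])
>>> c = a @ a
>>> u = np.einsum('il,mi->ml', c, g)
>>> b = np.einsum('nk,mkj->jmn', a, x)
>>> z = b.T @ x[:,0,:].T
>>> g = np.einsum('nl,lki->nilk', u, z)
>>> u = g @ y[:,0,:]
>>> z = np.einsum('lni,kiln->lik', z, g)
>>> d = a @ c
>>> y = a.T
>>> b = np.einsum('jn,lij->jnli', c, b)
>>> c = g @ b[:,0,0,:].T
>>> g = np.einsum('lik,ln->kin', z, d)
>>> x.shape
(3, 29, 5)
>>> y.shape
(29, 29)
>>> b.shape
(29, 29, 5, 3)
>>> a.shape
(29, 29)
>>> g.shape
(11, 3, 29)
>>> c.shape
(11, 3, 29, 29)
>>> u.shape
(11, 3, 29, 3)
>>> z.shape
(29, 3, 11)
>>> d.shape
(29, 29)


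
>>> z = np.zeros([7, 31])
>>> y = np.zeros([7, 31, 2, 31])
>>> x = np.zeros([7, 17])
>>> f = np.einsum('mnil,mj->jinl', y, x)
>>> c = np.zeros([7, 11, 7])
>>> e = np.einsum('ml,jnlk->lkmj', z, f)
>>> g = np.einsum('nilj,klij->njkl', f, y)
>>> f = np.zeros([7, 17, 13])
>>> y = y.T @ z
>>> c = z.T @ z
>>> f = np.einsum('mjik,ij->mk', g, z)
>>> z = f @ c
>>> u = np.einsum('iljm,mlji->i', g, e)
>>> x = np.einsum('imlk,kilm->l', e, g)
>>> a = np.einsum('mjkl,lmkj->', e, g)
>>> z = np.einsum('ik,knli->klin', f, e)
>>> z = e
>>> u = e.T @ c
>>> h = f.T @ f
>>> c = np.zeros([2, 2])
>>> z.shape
(31, 31, 7, 17)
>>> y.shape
(31, 2, 31, 31)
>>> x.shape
(7,)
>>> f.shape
(17, 31)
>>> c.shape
(2, 2)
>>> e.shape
(31, 31, 7, 17)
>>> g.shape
(17, 31, 7, 31)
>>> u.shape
(17, 7, 31, 31)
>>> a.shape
()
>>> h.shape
(31, 31)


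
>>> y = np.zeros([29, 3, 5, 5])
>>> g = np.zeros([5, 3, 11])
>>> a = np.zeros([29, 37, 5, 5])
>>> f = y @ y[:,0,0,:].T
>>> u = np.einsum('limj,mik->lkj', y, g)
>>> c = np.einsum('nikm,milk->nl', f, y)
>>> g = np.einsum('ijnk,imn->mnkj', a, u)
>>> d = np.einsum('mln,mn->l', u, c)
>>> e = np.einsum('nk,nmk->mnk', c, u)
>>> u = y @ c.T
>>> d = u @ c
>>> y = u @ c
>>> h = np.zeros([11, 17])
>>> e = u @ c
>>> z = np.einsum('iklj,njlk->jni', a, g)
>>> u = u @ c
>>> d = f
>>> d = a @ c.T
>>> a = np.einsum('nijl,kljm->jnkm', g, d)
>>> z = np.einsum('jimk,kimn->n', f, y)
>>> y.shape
(29, 3, 5, 5)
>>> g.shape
(11, 5, 5, 37)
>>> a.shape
(5, 11, 29, 29)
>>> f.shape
(29, 3, 5, 29)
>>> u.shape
(29, 3, 5, 5)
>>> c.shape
(29, 5)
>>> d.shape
(29, 37, 5, 29)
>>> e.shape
(29, 3, 5, 5)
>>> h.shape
(11, 17)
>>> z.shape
(5,)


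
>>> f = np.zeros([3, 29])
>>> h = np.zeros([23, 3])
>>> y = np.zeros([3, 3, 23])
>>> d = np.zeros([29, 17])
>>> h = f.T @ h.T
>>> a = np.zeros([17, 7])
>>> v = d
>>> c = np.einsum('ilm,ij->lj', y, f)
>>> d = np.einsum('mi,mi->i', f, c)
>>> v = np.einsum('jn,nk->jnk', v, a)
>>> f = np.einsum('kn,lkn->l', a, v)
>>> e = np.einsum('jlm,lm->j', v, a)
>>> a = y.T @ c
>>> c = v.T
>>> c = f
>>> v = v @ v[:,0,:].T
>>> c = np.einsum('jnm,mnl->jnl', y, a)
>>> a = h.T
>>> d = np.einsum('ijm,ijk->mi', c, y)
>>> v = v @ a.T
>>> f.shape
(29,)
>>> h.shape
(29, 23)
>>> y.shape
(3, 3, 23)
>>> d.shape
(29, 3)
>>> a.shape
(23, 29)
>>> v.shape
(29, 17, 23)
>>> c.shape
(3, 3, 29)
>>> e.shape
(29,)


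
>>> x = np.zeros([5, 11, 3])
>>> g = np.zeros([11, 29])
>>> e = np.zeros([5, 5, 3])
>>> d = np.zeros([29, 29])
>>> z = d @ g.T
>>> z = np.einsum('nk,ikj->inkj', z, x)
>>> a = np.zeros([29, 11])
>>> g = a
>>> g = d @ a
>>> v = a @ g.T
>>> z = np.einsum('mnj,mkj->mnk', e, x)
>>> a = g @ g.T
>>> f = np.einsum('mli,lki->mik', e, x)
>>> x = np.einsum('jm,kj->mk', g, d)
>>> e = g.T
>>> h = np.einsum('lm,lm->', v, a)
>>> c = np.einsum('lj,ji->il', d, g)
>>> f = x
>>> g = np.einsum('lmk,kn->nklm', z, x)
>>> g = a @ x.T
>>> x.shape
(11, 29)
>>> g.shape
(29, 11)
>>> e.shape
(11, 29)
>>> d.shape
(29, 29)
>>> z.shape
(5, 5, 11)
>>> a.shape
(29, 29)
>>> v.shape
(29, 29)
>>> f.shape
(11, 29)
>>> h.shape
()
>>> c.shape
(11, 29)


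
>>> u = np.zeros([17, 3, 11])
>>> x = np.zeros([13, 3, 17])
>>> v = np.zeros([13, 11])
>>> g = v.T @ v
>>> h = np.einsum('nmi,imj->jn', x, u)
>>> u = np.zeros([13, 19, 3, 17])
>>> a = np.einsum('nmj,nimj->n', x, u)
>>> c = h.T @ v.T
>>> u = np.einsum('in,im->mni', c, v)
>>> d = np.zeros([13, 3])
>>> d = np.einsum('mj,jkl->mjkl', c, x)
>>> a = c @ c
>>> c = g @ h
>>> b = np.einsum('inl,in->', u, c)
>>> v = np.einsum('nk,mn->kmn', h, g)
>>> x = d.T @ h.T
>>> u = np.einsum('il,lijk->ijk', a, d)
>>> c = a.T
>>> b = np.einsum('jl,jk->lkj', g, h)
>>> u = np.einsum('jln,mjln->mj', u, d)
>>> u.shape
(13, 13)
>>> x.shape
(17, 3, 13, 11)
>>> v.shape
(13, 11, 11)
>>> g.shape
(11, 11)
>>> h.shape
(11, 13)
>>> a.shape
(13, 13)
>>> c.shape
(13, 13)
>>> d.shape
(13, 13, 3, 17)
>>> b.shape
(11, 13, 11)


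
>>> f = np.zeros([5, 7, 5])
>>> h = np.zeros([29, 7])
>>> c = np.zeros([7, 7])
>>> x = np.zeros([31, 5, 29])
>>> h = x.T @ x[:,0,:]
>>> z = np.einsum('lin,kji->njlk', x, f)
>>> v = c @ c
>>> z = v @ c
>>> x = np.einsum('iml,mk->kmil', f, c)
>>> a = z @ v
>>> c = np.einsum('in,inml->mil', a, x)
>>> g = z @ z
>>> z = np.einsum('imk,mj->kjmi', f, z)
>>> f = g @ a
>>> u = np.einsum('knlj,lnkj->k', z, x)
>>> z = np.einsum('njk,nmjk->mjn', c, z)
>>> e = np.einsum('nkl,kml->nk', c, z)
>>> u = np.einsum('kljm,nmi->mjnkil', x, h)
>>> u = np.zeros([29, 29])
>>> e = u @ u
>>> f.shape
(7, 7)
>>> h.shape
(29, 5, 29)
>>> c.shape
(5, 7, 5)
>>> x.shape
(7, 7, 5, 5)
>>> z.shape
(7, 7, 5)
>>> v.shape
(7, 7)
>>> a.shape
(7, 7)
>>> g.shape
(7, 7)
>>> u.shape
(29, 29)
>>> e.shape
(29, 29)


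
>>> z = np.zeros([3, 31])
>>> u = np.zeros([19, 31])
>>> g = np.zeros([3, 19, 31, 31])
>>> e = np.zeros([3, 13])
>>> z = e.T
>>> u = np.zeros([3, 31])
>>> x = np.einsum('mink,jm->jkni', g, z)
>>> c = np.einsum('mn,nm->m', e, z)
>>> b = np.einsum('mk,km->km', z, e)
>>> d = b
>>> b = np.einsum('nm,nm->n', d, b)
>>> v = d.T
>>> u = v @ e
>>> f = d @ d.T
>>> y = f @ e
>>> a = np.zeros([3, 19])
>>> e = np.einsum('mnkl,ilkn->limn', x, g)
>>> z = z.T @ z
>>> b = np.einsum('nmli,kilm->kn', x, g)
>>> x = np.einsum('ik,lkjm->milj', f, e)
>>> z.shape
(3, 3)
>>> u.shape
(13, 13)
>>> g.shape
(3, 19, 31, 31)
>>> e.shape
(19, 3, 13, 31)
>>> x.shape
(31, 3, 19, 13)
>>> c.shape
(3,)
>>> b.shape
(3, 13)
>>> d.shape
(3, 13)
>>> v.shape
(13, 3)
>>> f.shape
(3, 3)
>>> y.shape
(3, 13)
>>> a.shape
(3, 19)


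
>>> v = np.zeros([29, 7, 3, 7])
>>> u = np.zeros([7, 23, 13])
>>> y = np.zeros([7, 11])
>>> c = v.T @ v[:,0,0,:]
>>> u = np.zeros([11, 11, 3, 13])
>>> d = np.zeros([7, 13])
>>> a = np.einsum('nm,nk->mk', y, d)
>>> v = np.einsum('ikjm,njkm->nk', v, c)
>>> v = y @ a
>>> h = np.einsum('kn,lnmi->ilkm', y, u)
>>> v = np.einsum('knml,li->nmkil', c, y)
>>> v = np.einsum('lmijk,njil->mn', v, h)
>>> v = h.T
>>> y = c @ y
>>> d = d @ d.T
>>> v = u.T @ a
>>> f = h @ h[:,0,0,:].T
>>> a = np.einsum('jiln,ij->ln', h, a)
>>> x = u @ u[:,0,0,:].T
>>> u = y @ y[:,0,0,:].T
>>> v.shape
(13, 3, 11, 13)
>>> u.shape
(7, 3, 7, 7)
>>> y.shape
(7, 3, 7, 11)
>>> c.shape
(7, 3, 7, 7)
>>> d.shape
(7, 7)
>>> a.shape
(7, 3)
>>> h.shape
(13, 11, 7, 3)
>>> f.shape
(13, 11, 7, 13)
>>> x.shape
(11, 11, 3, 11)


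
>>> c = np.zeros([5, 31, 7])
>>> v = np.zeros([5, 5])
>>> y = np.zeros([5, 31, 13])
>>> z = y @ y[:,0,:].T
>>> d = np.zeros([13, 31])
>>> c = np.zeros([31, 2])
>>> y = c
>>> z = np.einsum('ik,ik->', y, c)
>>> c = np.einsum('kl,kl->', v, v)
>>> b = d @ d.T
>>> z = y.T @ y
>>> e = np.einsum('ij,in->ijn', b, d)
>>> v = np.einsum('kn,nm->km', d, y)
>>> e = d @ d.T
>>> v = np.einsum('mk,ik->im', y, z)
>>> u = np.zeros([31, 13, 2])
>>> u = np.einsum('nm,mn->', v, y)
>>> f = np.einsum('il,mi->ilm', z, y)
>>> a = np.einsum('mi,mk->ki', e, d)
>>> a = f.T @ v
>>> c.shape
()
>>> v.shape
(2, 31)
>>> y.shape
(31, 2)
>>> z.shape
(2, 2)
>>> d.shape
(13, 31)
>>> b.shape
(13, 13)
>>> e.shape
(13, 13)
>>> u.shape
()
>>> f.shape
(2, 2, 31)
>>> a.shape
(31, 2, 31)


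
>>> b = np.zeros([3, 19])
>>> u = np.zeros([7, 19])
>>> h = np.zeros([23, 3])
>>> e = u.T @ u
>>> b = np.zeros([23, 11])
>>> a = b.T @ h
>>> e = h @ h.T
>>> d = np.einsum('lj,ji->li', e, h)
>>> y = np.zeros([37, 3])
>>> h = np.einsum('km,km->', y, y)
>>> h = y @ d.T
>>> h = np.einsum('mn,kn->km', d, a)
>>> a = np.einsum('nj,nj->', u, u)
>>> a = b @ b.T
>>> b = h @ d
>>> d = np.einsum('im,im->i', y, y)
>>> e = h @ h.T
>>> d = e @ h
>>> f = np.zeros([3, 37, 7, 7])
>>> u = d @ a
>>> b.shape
(11, 3)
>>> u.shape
(11, 23)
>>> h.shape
(11, 23)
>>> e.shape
(11, 11)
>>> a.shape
(23, 23)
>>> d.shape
(11, 23)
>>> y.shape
(37, 3)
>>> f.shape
(3, 37, 7, 7)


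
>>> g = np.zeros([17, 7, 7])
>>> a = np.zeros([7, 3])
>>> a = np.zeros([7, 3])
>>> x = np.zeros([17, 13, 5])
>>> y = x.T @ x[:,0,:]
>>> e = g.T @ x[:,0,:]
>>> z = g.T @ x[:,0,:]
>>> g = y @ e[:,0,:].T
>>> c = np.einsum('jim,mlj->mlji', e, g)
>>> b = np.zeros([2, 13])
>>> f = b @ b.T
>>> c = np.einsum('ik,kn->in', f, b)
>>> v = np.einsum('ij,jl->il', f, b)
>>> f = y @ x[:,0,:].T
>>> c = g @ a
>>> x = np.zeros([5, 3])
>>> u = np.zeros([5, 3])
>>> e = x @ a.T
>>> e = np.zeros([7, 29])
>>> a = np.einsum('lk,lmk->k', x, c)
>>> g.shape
(5, 13, 7)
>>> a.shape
(3,)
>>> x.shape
(5, 3)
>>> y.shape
(5, 13, 5)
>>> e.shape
(7, 29)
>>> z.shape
(7, 7, 5)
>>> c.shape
(5, 13, 3)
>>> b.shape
(2, 13)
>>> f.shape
(5, 13, 17)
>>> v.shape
(2, 13)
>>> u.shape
(5, 3)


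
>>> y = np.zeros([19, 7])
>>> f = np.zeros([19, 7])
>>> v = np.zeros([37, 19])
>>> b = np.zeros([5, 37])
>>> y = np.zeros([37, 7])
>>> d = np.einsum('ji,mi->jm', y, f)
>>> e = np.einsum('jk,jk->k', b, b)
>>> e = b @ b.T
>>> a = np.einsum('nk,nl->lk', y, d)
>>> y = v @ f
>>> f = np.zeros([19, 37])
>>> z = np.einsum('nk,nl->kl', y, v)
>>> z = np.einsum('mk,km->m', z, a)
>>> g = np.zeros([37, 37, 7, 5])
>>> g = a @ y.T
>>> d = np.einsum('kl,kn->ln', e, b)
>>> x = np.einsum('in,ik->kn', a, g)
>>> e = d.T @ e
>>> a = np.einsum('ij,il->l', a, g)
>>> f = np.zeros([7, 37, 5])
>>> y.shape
(37, 7)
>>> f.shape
(7, 37, 5)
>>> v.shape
(37, 19)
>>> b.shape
(5, 37)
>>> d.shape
(5, 37)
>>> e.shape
(37, 5)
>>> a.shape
(37,)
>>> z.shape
(7,)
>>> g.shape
(19, 37)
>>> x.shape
(37, 7)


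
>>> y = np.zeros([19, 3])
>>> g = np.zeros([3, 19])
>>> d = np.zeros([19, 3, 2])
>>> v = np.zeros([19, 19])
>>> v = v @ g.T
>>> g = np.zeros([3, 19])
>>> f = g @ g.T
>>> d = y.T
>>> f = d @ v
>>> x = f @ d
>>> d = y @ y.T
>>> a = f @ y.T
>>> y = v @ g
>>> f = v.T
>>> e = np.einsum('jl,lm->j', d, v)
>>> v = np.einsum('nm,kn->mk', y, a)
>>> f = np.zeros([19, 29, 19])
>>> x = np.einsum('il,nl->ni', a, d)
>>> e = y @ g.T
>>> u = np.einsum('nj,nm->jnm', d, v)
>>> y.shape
(19, 19)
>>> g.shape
(3, 19)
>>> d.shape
(19, 19)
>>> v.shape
(19, 3)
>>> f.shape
(19, 29, 19)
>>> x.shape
(19, 3)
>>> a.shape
(3, 19)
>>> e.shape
(19, 3)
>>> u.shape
(19, 19, 3)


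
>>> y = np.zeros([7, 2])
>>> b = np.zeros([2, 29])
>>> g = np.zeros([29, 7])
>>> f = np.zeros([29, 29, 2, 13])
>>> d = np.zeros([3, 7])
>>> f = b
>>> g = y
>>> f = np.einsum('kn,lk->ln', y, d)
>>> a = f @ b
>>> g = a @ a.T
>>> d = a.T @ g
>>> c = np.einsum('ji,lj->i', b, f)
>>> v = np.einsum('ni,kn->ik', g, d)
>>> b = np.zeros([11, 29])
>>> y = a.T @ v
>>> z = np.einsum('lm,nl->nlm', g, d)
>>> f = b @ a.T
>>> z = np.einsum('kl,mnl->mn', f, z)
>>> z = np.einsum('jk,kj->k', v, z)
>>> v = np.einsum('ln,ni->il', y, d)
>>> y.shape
(29, 29)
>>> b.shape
(11, 29)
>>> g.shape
(3, 3)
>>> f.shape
(11, 3)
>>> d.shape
(29, 3)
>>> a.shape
(3, 29)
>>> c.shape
(29,)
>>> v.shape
(3, 29)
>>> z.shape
(29,)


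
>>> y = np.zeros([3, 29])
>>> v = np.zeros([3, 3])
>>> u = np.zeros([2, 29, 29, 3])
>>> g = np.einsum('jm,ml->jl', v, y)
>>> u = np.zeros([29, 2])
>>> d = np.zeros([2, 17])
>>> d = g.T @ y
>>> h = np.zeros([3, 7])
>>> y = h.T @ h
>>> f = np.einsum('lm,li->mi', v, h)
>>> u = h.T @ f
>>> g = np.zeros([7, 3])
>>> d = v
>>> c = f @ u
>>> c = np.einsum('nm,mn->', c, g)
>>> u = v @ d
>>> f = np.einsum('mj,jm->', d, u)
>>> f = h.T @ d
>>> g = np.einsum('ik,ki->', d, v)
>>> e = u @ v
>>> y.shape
(7, 7)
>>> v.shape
(3, 3)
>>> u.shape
(3, 3)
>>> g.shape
()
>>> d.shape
(3, 3)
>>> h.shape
(3, 7)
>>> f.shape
(7, 3)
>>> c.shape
()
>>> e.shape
(3, 3)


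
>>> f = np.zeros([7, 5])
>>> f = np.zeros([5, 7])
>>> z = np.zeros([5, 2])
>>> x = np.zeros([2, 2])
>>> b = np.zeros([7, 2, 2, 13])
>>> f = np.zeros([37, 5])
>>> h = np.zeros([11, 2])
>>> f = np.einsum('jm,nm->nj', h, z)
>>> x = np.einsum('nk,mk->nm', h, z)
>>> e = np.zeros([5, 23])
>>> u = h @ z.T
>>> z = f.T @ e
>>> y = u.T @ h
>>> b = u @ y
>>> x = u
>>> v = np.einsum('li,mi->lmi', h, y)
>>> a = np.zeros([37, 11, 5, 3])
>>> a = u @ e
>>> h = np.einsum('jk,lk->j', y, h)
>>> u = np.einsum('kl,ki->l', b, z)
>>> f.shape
(5, 11)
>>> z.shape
(11, 23)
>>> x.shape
(11, 5)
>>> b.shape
(11, 2)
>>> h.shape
(5,)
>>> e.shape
(5, 23)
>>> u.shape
(2,)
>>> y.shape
(5, 2)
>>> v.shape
(11, 5, 2)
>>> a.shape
(11, 23)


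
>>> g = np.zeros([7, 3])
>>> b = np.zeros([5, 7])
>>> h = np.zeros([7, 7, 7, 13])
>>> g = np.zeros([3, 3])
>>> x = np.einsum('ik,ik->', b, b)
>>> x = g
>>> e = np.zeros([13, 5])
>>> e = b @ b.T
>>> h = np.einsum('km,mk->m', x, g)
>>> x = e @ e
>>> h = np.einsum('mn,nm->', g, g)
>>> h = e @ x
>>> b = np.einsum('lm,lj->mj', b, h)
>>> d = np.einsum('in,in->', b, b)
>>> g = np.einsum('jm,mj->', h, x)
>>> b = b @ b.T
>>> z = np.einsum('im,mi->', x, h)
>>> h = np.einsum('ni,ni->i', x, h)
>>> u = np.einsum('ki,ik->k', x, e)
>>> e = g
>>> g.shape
()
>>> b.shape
(7, 7)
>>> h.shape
(5,)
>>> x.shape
(5, 5)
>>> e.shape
()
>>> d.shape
()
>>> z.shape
()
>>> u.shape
(5,)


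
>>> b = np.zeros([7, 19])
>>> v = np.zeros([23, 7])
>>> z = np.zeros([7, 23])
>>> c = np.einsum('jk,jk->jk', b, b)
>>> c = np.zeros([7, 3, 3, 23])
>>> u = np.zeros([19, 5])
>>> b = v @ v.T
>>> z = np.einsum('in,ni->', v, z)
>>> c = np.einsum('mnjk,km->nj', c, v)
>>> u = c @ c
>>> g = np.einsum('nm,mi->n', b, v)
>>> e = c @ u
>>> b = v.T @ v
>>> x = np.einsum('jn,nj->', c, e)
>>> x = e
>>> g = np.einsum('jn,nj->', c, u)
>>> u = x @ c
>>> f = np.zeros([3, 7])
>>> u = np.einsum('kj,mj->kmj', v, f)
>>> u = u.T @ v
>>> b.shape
(7, 7)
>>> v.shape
(23, 7)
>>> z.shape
()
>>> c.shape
(3, 3)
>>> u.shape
(7, 3, 7)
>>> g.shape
()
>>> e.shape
(3, 3)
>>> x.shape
(3, 3)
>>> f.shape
(3, 7)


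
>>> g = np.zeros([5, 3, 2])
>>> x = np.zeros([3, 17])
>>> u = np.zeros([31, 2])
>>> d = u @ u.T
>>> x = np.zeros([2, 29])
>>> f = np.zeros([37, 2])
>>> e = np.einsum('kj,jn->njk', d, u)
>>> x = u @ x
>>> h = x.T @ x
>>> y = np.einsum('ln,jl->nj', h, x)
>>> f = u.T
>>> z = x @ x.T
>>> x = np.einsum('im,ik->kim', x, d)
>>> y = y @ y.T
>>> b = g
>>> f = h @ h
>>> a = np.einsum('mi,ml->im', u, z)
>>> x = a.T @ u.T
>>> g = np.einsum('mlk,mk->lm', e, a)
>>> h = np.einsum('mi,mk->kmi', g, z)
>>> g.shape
(31, 2)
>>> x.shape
(31, 31)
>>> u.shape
(31, 2)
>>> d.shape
(31, 31)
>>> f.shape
(29, 29)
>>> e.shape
(2, 31, 31)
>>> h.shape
(31, 31, 2)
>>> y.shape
(29, 29)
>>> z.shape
(31, 31)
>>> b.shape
(5, 3, 2)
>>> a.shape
(2, 31)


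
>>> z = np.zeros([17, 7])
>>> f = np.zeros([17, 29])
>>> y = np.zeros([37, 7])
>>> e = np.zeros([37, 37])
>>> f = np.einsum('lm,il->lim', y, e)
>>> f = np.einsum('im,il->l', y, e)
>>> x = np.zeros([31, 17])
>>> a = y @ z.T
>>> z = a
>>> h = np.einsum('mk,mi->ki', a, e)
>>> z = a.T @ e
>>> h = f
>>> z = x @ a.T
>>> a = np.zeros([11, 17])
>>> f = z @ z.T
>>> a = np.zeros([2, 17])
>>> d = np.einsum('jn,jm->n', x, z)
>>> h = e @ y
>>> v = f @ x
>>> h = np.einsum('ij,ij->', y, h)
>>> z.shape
(31, 37)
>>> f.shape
(31, 31)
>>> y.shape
(37, 7)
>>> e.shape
(37, 37)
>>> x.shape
(31, 17)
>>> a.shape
(2, 17)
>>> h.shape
()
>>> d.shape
(17,)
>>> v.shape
(31, 17)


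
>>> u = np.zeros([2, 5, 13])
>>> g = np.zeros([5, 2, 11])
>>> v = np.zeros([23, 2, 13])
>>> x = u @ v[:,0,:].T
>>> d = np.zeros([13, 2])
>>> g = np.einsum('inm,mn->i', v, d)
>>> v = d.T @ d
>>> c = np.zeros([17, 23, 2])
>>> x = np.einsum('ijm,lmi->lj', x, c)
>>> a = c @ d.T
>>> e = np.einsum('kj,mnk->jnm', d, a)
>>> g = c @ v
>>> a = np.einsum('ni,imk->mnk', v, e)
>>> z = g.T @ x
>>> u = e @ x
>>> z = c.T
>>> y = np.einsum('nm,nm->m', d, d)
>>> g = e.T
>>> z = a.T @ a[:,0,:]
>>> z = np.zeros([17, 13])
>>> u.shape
(2, 23, 5)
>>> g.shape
(17, 23, 2)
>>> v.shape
(2, 2)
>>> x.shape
(17, 5)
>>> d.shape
(13, 2)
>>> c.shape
(17, 23, 2)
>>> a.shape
(23, 2, 17)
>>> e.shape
(2, 23, 17)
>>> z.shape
(17, 13)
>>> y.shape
(2,)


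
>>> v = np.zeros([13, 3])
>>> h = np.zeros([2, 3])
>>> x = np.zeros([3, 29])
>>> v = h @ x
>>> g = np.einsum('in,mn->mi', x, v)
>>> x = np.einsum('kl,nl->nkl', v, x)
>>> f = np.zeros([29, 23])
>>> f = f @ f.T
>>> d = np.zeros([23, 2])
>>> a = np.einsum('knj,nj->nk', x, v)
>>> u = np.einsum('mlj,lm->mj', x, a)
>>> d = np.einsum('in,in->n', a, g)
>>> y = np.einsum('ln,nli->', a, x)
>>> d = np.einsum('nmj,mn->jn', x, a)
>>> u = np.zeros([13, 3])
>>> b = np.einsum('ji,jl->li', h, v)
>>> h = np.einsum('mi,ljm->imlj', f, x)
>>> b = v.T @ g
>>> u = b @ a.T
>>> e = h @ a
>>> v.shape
(2, 29)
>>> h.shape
(29, 29, 3, 2)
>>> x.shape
(3, 2, 29)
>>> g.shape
(2, 3)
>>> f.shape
(29, 29)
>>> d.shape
(29, 3)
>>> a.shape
(2, 3)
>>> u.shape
(29, 2)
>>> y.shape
()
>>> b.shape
(29, 3)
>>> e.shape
(29, 29, 3, 3)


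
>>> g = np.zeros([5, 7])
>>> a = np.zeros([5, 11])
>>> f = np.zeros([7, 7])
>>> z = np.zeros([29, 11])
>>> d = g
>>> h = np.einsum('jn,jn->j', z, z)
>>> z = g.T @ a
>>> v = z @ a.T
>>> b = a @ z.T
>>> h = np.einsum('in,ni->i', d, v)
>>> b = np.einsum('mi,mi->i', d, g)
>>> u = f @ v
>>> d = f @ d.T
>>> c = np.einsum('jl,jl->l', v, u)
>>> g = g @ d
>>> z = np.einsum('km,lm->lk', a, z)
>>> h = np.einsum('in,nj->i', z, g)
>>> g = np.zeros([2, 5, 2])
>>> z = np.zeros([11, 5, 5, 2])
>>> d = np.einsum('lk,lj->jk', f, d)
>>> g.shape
(2, 5, 2)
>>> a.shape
(5, 11)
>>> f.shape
(7, 7)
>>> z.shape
(11, 5, 5, 2)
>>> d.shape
(5, 7)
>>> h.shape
(7,)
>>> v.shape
(7, 5)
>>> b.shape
(7,)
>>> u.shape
(7, 5)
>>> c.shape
(5,)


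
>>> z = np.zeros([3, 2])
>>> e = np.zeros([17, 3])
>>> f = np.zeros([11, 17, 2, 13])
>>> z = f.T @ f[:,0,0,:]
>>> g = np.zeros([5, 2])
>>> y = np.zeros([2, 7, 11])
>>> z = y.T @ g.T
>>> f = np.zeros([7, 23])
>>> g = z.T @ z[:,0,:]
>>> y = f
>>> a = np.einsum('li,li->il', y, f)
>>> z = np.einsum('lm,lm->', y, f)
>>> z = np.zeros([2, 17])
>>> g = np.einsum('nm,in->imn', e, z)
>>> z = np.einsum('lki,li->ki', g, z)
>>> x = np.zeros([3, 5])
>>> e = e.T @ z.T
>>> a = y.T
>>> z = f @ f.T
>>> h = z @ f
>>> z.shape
(7, 7)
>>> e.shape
(3, 3)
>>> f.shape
(7, 23)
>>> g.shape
(2, 3, 17)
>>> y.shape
(7, 23)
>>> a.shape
(23, 7)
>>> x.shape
(3, 5)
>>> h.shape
(7, 23)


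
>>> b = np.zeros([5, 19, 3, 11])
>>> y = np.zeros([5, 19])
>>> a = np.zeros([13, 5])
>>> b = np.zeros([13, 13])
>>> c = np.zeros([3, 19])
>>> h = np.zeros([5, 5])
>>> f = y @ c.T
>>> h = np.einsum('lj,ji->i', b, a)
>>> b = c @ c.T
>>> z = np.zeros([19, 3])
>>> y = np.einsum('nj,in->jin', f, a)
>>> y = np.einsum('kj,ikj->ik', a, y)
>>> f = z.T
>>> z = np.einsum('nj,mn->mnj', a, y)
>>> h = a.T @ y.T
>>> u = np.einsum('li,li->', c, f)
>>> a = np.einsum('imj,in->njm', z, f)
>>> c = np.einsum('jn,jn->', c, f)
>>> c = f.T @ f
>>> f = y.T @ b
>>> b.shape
(3, 3)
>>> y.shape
(3, 13)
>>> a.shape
(19, 5, 13)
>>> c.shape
(19, 19)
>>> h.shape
(5, 3)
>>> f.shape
(13, 3)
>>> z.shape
(3, 13, 5)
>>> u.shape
()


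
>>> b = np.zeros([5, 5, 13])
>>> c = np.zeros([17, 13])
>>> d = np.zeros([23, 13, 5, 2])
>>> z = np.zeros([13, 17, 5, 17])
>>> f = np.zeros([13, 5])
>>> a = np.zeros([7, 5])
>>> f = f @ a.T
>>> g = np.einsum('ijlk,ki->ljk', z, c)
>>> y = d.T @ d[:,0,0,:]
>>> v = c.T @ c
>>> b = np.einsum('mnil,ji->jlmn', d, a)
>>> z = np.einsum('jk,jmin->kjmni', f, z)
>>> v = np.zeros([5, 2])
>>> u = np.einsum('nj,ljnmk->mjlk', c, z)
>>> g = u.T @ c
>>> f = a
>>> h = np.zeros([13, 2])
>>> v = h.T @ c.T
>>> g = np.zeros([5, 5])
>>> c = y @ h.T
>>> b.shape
(7, 2, 23, 13)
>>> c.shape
(2, 5, 13, 13)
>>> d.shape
(23, 13, 5, 2)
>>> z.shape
(7, 13, 17, 17, 5)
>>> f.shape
(7, 5)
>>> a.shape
(7, 5)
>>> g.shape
(5, 5)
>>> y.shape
(2, 5, 13, 2)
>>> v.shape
(2, 17)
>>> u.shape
(17, 13, 7, 5)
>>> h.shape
(13, 2)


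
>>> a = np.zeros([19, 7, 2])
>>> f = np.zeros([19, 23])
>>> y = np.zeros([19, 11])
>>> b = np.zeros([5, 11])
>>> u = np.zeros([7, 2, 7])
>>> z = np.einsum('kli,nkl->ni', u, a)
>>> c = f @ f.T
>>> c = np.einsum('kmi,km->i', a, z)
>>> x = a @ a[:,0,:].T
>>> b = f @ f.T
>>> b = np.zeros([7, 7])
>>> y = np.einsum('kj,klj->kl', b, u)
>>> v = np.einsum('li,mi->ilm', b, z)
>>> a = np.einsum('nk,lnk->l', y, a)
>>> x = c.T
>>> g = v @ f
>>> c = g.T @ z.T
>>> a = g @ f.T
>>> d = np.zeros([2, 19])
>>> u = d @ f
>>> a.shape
(7, 7, 19)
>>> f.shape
(19, 23)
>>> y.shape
(7, 2)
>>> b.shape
(7, 7)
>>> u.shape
(2, 23)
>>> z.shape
(19, 7)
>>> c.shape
(23, 7, 19)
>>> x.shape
(2,)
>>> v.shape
(7, 7, 19)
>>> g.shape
(7, 7, 23)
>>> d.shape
(2, 19)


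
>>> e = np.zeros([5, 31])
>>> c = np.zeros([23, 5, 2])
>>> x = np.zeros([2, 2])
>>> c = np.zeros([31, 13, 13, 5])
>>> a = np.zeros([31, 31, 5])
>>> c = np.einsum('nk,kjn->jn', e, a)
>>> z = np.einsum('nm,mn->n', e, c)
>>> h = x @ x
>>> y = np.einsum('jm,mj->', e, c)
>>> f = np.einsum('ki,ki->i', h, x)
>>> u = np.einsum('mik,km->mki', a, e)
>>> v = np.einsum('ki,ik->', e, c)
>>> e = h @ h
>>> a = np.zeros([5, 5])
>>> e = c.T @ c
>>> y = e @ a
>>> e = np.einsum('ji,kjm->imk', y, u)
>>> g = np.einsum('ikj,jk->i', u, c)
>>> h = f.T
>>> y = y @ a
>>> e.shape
(5, 31, 31)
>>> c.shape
(31, 5)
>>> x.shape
(2, 2)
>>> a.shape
(5, 5)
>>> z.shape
(5,)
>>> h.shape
(2,)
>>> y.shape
(5, 5)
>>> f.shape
(2,)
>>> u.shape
(31, 5, 31)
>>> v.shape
()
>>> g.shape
(31,)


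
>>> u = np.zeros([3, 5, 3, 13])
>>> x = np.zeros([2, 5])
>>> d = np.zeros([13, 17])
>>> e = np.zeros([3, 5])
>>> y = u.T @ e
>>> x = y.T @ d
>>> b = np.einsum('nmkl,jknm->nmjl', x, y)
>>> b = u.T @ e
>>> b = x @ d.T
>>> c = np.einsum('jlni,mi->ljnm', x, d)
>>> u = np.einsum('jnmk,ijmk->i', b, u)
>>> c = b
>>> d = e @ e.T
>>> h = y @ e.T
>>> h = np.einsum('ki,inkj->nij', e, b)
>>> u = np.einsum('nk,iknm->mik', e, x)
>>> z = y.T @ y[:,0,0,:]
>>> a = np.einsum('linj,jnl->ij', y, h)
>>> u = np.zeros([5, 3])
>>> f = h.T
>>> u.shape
(5, 3)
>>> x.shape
(5, 5, 3, 17)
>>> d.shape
(3, 3)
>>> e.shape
(3, 5)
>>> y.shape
(13, 3, 5, 5)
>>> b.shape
(5, 5, 3, 13)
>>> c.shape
(5, 5, 3, 13)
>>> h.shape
(5, 5, 13)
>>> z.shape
(5, 5, 3, 5)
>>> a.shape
(3, 5)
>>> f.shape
(13, 5, 5)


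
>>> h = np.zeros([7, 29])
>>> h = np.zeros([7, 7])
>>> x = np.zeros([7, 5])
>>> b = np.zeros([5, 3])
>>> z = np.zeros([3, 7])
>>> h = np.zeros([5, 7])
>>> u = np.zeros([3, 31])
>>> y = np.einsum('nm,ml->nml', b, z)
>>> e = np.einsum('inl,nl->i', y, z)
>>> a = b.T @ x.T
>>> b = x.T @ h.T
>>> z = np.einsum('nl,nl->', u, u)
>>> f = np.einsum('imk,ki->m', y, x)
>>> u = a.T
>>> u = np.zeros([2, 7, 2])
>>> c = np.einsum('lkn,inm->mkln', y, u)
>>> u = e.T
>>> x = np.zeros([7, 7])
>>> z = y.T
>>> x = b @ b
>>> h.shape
(5, 7)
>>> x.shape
(5, 5)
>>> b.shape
(5, 5)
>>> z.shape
(7, 3, 5)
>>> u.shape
(5,)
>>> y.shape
(5, 3, 7)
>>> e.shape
(5,)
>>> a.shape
(3, 7)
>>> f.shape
(3,)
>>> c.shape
(2, 3, 5, 7)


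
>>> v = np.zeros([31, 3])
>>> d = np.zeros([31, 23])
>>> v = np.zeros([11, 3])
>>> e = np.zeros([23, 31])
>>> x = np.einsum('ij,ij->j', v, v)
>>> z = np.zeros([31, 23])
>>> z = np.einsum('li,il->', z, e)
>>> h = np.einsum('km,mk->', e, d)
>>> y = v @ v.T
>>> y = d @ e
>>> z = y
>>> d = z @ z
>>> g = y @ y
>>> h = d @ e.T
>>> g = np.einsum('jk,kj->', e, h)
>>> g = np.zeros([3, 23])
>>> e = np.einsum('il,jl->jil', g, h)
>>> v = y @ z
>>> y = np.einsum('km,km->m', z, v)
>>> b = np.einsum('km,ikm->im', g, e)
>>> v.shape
(31, 31)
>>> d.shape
(31, 31)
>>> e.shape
(31, 3, 23)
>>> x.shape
(3,)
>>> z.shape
(31, 31)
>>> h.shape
(31, 23)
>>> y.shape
(31,)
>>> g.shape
(3, 23)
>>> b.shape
(31, 23)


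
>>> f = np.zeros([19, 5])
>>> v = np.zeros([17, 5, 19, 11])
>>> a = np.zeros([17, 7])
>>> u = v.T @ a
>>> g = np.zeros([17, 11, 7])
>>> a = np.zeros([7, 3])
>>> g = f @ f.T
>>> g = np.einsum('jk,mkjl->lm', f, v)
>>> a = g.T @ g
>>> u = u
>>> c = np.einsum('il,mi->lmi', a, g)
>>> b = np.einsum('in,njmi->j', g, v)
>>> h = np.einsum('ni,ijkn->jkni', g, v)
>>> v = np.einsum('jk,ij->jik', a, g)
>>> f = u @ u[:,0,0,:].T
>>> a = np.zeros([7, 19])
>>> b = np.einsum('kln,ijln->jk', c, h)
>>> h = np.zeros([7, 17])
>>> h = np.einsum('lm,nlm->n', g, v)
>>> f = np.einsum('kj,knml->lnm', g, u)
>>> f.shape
(7, 19, 5)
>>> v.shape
(17, 11, 17)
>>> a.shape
(7, 19)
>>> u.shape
(11, 19, 5, 7)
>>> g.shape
(11, 17)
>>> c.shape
(17, 11, 17)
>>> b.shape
(19, 17)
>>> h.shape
(17,)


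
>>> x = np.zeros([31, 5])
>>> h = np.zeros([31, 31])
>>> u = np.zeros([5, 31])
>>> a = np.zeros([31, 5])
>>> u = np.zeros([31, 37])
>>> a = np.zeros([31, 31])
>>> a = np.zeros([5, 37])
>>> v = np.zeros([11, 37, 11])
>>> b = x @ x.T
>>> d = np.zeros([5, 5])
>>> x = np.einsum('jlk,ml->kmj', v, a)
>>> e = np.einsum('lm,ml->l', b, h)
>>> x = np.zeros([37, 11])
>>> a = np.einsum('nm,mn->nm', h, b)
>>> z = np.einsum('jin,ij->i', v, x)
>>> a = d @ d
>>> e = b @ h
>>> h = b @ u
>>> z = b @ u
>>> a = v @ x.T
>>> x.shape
(37, 11)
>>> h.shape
(31, 37)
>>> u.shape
(31, 37)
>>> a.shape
(11, 37, 37)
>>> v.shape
(11, 37, 11)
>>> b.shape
(31, 31)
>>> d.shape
(5, 5)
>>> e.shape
(31, 31)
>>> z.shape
(31, 37)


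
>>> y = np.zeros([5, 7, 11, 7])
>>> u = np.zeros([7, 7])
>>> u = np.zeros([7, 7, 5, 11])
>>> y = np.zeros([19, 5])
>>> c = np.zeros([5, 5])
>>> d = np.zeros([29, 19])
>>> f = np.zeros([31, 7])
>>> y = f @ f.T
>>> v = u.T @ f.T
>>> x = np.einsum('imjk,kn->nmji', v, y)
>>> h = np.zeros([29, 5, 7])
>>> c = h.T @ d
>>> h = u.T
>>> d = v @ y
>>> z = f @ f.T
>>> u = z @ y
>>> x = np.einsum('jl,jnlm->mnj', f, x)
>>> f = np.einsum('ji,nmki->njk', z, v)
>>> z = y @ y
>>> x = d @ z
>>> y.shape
(31, 31)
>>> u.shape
(31, 31)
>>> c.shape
(7, 5, 19)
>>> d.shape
(11, 5, 7, 31)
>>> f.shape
(11, 31, 7)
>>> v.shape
(11, 5, 7, 31)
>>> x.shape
(11, 5, 7, 31)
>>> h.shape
(11, 5, 7, 7)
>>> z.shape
(31, 31)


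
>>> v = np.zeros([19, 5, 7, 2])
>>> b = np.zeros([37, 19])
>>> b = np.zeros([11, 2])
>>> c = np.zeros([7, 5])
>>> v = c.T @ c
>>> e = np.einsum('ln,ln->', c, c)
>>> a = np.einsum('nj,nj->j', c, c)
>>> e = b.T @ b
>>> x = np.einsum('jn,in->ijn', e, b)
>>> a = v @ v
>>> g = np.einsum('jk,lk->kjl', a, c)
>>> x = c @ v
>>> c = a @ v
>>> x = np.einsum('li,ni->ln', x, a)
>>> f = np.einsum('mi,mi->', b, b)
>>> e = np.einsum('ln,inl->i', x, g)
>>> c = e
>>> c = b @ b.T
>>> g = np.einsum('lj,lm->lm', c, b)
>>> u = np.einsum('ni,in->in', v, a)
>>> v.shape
(5, 5)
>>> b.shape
(11, 2)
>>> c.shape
(11, 11)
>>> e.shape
(5,)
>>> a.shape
(5, 5)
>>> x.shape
(7, 5)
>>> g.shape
(11, 2)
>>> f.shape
()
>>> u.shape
(5, 5)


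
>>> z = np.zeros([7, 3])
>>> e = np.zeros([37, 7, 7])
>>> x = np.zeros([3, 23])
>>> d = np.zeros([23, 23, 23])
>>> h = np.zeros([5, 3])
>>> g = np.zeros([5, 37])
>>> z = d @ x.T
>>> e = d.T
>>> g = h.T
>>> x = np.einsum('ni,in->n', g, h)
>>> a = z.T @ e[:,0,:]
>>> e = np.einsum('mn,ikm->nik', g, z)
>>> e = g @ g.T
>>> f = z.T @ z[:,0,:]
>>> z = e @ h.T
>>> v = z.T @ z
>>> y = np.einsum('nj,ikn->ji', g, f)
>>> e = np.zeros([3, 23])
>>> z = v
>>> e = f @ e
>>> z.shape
(5, 5)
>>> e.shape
(3, 23, 23)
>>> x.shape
(3,)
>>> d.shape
(23, 23, 23)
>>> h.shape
(5, 3)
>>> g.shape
(3, 5)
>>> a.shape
(3, 23, 23)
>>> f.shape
(3, 23, 3)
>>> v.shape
(5, 5)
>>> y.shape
(5, 3)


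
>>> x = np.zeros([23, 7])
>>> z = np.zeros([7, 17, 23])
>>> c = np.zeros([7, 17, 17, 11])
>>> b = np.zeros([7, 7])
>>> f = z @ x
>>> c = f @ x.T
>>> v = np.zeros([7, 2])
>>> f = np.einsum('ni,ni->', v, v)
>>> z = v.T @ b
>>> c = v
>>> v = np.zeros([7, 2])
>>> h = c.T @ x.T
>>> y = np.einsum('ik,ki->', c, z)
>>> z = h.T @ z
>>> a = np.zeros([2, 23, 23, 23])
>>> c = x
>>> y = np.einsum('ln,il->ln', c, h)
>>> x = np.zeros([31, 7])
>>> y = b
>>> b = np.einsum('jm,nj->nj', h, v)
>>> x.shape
(31, 7)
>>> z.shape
(23, 7)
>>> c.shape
(23, 7)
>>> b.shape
(7, 2)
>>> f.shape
()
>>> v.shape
(7, 2)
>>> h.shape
(2, 23)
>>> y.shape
(7, 7)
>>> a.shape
(2, 23, 23, 23)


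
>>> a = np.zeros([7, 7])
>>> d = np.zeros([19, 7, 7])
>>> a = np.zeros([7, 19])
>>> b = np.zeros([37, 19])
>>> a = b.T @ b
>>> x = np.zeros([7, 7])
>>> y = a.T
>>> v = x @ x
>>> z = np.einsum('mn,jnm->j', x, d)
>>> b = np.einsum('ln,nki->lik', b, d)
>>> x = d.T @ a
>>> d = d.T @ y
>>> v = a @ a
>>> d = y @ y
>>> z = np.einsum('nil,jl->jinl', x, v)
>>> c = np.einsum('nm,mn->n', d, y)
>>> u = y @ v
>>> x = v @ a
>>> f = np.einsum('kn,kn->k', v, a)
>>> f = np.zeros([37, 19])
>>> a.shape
(19, 19)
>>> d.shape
(19, 19)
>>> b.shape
(37, 7, 7)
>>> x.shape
(19, 19)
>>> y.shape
(19, 19)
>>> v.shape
(19, 19)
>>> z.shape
(19, 7, 7, 19)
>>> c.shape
(19,)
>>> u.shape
(19, 19)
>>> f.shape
(37, 19)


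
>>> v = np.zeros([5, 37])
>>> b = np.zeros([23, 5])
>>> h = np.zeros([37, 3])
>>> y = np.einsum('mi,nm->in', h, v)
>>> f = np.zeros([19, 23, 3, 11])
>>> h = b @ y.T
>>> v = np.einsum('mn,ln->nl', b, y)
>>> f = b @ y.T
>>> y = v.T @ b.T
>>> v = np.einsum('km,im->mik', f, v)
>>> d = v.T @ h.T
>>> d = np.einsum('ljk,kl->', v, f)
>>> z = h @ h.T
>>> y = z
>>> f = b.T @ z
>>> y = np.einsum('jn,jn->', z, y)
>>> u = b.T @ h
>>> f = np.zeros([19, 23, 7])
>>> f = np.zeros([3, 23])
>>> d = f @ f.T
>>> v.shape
(3, 5, 23)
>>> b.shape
(23, 5)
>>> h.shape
(23, 3)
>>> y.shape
()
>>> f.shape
(3, 23)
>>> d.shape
(3, 3)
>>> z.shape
(23, 23)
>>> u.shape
(5, 3)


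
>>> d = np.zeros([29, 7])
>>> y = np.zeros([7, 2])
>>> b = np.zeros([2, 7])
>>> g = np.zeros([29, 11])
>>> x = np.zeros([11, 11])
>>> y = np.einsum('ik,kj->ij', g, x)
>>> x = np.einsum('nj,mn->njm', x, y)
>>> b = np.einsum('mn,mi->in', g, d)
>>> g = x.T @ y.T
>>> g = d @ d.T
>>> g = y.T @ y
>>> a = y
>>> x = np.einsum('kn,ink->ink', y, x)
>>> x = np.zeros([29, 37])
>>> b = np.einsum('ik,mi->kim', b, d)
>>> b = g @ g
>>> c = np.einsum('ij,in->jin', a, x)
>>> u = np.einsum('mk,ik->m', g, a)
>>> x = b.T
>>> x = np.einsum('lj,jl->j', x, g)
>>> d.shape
(29, 7)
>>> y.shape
(29, 11)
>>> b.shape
(11, 11)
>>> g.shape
(11, 11)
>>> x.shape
(11,)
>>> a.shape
(29, 11)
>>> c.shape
(11, 29, 37)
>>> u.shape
(11,)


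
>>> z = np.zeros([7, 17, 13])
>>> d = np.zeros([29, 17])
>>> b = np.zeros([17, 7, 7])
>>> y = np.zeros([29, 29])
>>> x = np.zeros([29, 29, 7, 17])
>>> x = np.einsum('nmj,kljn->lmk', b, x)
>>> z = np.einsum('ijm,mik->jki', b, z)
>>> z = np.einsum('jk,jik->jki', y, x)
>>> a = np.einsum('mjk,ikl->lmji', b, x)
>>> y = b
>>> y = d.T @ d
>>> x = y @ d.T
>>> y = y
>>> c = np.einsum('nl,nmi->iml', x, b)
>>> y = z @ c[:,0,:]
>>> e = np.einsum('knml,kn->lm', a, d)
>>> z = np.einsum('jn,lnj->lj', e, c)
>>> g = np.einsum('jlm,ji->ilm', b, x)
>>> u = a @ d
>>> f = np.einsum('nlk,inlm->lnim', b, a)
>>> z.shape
(7, 29)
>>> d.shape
(29, 17)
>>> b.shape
(17, 7, 7)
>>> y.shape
(29, 29, 29)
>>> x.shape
(17, 29)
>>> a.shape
(29, 17, 7, 29)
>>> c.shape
(7, 7, 29)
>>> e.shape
(29, 7)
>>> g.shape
(29, 7, 7)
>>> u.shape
(29, 17, 7, 17)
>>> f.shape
(7, 17, 29, 29)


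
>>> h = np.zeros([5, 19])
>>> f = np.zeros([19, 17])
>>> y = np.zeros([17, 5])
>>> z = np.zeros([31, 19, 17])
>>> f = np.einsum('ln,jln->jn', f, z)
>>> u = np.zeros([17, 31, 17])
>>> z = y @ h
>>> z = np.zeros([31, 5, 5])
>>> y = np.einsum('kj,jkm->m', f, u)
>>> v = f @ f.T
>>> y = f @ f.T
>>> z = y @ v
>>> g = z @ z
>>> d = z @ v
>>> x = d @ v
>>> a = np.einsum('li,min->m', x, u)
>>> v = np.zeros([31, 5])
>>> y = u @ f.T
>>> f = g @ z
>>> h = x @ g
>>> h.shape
(31, 31)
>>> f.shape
(31, 31)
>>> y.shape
(17, 31, 31)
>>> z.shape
(31, 31)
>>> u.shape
(17, 31, 17)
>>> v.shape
(31, 5)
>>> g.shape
(31, 31)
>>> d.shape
(31, 31)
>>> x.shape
(31, 31)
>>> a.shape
(17,)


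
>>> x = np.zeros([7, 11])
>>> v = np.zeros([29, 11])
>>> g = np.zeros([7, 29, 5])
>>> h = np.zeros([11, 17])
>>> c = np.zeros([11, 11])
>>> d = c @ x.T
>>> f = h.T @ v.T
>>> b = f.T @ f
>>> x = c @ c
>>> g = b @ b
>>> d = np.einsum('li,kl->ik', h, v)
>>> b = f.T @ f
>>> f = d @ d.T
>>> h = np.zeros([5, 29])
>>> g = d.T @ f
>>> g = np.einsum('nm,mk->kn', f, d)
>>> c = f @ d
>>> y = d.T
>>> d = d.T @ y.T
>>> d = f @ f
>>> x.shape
(11, 11)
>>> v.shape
(29, 11)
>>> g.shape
(29, 17)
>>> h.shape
(5, 29)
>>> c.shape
(17, 29)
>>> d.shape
(17, 17)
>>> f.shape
(17, 17)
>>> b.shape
(29, 29)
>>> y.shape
(29, 17)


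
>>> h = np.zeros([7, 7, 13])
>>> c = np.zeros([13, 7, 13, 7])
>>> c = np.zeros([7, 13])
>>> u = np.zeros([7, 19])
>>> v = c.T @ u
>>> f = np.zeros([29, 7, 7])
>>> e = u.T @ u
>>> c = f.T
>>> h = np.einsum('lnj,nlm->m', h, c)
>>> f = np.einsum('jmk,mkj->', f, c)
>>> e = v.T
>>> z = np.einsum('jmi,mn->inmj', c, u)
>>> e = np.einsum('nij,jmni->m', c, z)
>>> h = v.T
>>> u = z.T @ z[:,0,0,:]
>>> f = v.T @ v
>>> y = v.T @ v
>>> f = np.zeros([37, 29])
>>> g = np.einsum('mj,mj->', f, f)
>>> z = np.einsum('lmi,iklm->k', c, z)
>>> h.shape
(19, 13)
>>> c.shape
(7, 7, 29)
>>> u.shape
(7, 7, 19, 7)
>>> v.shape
(13, 19)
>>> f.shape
(37, 29)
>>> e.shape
(19,)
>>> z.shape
(19,)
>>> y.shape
(19, 19)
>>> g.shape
()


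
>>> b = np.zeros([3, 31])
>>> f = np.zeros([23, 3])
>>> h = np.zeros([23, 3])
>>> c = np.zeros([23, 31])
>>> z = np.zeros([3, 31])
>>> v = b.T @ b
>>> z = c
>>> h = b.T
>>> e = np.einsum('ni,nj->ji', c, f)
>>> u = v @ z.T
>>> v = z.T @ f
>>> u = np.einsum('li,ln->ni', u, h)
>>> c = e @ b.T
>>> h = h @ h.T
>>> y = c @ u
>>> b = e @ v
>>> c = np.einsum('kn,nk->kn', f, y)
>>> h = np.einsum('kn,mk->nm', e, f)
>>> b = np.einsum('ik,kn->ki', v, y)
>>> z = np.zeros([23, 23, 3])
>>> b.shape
(3, 31)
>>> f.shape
(23, 3)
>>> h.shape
(31, 23)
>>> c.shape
(23, 3)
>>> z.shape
(23, 23, 3)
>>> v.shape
(31, 3)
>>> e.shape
(3, 31)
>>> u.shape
(3, 23)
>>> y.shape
(3, 23)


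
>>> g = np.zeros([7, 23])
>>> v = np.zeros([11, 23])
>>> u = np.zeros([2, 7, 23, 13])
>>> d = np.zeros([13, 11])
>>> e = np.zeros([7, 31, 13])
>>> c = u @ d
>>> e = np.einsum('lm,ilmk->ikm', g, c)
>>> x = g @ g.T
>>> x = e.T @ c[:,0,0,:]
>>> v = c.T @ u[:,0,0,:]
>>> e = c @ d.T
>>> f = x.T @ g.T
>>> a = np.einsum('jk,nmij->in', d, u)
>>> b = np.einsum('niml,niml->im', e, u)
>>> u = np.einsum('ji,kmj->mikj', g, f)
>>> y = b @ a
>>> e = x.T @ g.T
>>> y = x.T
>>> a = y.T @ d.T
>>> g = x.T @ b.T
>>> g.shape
(11, 11, 7)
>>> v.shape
(11, 23, 7, 13)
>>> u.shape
(11, 23, 11, 7)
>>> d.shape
(13, 11)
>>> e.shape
(11, 11, 7)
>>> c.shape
(2, 7, 23, 11)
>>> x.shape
(23, 11, 11)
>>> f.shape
(11, 11, 7)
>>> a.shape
(23, 11, 13)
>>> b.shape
(7, 23)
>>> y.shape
(11, 11, 23)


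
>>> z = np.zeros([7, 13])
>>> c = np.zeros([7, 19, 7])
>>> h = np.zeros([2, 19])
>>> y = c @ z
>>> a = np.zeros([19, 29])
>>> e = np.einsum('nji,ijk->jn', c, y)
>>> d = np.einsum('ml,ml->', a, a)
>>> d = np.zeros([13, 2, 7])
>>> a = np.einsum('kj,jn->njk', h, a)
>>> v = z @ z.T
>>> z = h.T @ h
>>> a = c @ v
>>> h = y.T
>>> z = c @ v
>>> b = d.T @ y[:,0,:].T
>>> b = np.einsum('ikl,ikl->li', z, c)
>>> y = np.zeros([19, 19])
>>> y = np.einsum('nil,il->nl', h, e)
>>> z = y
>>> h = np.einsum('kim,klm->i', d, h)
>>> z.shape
(13, 7)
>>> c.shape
(7, 19, 7)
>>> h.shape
(2,)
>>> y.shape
(13, 7)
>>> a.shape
(7, 19, 7)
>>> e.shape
(19, 7)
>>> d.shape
(13, 2, 7)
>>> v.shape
(7, 7)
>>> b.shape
(7, 7)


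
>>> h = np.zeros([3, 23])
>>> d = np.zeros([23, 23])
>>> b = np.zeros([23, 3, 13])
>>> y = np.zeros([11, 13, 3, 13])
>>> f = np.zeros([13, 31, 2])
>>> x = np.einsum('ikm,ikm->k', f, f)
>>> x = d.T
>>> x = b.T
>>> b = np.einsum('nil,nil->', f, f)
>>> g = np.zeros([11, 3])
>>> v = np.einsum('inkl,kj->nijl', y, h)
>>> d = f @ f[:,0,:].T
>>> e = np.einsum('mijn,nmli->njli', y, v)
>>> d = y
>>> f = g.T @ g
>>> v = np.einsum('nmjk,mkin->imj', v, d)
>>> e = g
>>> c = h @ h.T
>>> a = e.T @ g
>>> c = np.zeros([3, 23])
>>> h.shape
(3, 23)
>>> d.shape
(11, 13, 3, 13)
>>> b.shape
()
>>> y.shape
(11, 13, 3, 13)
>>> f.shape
(3, 3)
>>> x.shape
(13, 3, 23)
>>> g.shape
(11, 3)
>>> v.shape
(3, 11, 23)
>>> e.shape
(11, 3)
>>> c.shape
(3, 23)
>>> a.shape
(3, 3)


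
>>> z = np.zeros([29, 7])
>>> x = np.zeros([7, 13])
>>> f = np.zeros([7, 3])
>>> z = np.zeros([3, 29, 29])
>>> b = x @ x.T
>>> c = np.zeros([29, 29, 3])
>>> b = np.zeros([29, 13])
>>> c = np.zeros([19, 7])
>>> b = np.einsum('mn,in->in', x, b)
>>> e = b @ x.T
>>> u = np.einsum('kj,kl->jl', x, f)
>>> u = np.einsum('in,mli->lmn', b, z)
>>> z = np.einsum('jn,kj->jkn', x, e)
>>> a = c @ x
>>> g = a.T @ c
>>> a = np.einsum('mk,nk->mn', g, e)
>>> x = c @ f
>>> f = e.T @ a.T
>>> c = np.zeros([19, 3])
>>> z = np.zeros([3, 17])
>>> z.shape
(3, 17)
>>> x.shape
(19, 3)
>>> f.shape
(7, 13)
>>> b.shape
(29, 13)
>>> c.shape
(19, 3)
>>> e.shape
(29, 7)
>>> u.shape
(29, 3, 13)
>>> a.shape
(13, 29)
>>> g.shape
(13, 7)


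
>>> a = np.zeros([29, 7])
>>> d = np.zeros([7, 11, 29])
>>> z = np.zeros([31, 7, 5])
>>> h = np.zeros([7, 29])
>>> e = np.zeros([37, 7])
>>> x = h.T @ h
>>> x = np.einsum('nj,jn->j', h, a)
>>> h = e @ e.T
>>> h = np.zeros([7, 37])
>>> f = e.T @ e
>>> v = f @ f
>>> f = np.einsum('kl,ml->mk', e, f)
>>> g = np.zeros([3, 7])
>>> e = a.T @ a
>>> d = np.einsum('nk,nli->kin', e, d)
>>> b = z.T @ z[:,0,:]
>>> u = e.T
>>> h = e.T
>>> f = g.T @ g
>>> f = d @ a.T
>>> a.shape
(29, 7)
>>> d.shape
(7, 29, 7)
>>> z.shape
(31, 7, 5)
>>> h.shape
(7, 7)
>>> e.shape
(7, 7)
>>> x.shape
(29,)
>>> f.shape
(7, 29, 29)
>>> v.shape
(7, 7)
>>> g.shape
(3, 7)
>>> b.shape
(5, 7, 5)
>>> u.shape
(7, 7)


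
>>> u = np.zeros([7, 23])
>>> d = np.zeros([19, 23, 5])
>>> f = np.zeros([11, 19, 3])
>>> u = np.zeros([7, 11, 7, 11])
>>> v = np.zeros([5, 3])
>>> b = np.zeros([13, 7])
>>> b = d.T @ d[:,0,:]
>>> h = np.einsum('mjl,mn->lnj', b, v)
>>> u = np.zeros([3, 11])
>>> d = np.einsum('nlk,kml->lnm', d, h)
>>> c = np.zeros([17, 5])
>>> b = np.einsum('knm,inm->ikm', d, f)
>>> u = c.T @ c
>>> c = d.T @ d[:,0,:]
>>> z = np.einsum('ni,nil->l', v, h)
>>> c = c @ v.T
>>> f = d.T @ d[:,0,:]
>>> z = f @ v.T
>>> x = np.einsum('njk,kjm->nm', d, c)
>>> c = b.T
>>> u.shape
(5, 5)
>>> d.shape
(23, 19, 3)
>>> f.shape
(3, 19, 3)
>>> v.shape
(5, 3)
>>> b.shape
(11, 23, 3)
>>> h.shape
(5, 3, 23)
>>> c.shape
(3, 23, 11)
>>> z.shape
(3, 19, 5)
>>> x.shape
(23, 5)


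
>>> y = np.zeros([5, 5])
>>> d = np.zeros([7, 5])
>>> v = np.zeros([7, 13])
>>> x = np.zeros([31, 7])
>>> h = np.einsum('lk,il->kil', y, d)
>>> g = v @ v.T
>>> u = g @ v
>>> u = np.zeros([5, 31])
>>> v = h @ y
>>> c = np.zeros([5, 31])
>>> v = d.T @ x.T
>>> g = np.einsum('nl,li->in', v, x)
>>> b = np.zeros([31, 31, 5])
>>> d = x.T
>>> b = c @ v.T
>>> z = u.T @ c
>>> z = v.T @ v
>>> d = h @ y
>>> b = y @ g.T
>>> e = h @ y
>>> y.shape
(5, 5)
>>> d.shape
(5, 7, 5)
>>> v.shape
(5, 31)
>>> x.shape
(31, 7)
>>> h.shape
(5, 7, 5)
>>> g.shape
(7, 5)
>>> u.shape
(5, 31)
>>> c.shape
(5, 31)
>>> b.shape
(5, 7)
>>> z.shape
(31, 31)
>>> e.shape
(5, 7, 5)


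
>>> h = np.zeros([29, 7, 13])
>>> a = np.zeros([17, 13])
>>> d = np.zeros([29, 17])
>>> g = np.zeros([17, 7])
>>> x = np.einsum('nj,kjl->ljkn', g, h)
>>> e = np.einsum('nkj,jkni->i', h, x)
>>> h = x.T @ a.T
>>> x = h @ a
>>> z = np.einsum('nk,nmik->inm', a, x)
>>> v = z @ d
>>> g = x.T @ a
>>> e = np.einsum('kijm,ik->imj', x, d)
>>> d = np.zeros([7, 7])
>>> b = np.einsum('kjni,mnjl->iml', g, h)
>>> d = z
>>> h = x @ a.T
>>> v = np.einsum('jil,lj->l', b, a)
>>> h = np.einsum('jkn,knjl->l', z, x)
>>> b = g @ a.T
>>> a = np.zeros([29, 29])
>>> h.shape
(13,)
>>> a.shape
(29, 29)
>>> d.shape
(7, 17, 29)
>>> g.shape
(13, 7, 29, 13)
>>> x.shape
(17, 29, 7, 13)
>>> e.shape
(29, 13, 7)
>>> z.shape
(7, 17, 29)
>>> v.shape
(17,)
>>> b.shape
(13, 7, 29, 17)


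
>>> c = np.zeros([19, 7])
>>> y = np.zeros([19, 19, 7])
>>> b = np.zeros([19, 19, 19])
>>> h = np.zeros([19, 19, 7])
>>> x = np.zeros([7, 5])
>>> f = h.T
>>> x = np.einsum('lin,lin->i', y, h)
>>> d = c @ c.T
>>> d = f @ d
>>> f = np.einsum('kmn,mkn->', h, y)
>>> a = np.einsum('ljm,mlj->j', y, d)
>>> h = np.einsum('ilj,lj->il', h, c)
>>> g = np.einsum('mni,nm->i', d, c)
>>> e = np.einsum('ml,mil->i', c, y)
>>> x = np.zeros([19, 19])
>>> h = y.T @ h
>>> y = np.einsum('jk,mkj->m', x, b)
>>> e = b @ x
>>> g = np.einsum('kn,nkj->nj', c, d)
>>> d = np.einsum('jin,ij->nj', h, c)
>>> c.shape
(19, 7)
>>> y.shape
(19,)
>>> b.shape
(19, 19, 19)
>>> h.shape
(7, 19, 19)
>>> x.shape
(19, 19)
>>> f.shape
()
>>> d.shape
(19, 7)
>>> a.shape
(19,)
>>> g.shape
(7, 19)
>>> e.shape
(19, 19, 19)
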